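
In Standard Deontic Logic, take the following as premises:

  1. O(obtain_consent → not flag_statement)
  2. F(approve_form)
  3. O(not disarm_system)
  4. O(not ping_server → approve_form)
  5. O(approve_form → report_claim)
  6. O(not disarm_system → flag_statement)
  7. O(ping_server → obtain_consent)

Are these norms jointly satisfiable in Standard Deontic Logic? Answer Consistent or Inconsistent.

Inconsistent

Premise 2, F(approve_form), is equivalent to O(not approve_form).
Premise 4 is O(not ping_server → approve_form); contrapositively O(not approve_form → ping_server). Since O(not approve_form) holds, K gives O(ping_server).
From O(ping_server) and premise 7, O(ping_server → obtain_consent), we obtain O(obtain_consent).
From O(obtain_consent) and premise 1, O(obtain_consent → not flag_statement), we obtain O(not flag_statement).
The contrapositive of premise 6 (O(not disarm_system → flag_statement)) is O(not flag_statement → disarm_system), and O(not flag_statement) is already established, so O(disarm_system).
But premise 3 directly asserts O(not disarm_system).
We now have both O(disarm_system) and O(not disarm_system) — disarm_system is simultaneously obligatory and forbidden, violating the D-axiom.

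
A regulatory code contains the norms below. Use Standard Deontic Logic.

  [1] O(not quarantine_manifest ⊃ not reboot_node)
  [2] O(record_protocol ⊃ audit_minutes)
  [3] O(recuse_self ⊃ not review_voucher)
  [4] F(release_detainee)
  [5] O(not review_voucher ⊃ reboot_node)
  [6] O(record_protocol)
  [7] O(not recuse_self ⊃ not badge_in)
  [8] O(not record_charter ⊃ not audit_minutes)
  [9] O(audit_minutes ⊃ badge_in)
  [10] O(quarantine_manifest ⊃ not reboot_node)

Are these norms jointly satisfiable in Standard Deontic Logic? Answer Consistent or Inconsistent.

Inconsistent

Premises 10 and 1 cover both cases: O(quarantine_manifest ⊃ not reboot_node) and O(not quarantine_manifest ⊃ not reboot_node). Since quarantine_manifest ∨ not quarantine_manifest is a tautology, O(not reboot_node) follows.
Premise 5 is O(not review_voucher ⊃ reboot_node); contrapositively O(not reboot_node ⊃ review_voucher). Since O(not reboot_node) holds, K gives O(review_voucher).
The contrapositive of premise 3 (O(recuse_self ⊃ not review_voucher)) is O(review_voucher ⊃ not recuse_self), and O(review_voucher) is already established, so O(not recuse_self).
Premise 7 is O(not recuse_self ⊃ not badge_in); since O(not recuse_self), deontic closure gives O(not badge_in).
Premise 9 is O(audit_minutes ⊃ badge_in); contrapositively O(not badge_in ⊃ not audit_minutes). Since O(not badge_in) holds, K gives O(not audit_minutes).
Premise 2 is O(record_protocol ⊃ audit_minutes); contrapositively O(not audit_minutes ⊃ not record_protocol). Since O(not audit_minutes) holds, K gives O(not record_protocol).
But premise 6 directly asserts O(record_protocol).
We now have both O(not record_protocol) and O(record_protocol) — record_protocol is simultaneously obligatory and forbidden, violating the D-axiom.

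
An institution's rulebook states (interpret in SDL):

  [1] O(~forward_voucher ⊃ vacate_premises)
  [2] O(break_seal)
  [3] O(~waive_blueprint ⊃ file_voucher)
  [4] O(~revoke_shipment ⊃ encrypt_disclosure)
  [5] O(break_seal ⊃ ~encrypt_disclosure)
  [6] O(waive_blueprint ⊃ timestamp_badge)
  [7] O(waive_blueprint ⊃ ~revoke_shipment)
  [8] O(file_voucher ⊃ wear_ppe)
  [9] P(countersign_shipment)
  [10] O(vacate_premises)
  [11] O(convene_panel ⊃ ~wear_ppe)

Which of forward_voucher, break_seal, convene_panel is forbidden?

Premise 2 gives O(break_seal).
Premise 5 is O(break_seal ⊃ ~encrypt_disclosure); since O(break_seal), deontic closure gives O(~encrypt_disclosure).
Premise 4, O(~revoke_shipment ⊃ encrypt_disclosure), contraposes to O(~encrypt_disclosure ⊃ revoke_shipment); with O(~encrypt_disclosure) we get O(revoke_shipment).
Premise 7, O(waive_blueprint ⊃ ~revoke_shipment), contraposes to O(revoke_shipment ⊃ ~waive_blueprint); with O(revoke_shipment) we get O(~waive_blueprint).
With premise 3, O(~waive_blueprint ⊃ file_voucher), the K-axiom yields O(file_voucher).
Premise 8 is O(file_voucher ⊃ wear_ppe); since O(file_voucher), deontic closure gives O(wear_ppe).
The contrapositive of premise 11 (O(convene_panel ⊃ ~wear_ppe)) is O(wear_ppe ⊃ ~convene_panel), and O(wear_ppe) is already established, so O(~convene_panel).
So O(~convene_panel) holds, i.e. convene_panel is forbidden. None of the other listed options is forbidden under the premises.

convene_panel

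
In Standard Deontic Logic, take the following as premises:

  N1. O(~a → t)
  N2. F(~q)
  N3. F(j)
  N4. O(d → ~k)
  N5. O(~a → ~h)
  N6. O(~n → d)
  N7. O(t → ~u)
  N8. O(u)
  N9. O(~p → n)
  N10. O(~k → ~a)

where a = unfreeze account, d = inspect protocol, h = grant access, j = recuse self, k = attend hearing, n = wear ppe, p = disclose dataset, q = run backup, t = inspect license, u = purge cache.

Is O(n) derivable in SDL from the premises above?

Premise 8 gives O(u).
Premise 7, O(t → ~u), contraposes to O(u → ~t); with O(u) we get O(~t).
Premise 1, O(~a → t), contraposes to O(~t → a); with O(~t) we get O(a).
Premise 10 is O(~k → ~a); contrapositively O(a → k). Since O(a) holds, K gives O(k).
Premise 4 is O(d → ~k); contrapositively O(k → ~d). Since O(k) holds, K gives O(~d).
The contrapositive of premise 6 (O(~n → d)) is O(~d → n), and O(~d) is already established, so O(n).
Premises 2, 3, 5, 9 do not contribute to this derivation.
So O(n) follows.

Yes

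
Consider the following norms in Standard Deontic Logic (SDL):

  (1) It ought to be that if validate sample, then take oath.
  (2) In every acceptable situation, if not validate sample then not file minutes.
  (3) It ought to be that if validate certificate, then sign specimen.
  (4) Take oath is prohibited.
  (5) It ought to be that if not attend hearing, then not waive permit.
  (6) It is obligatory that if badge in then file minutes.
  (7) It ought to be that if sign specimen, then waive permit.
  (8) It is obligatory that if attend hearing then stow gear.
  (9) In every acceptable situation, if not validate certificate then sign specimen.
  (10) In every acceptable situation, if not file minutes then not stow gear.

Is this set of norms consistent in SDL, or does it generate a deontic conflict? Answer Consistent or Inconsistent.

Premises 3 and 9 cover both cases: O(validate_certificate → sign_specimen) and O(¬validate_certificate → sign_specimen). Since validate_certificate ∨ ¬validate_certificate is a tautology, O(sign_specimen) follows.
From O(sign_specimen) and premise 7, O(sign_specimen → waive_permit), we obtain O(waive_permit).
Premise 5 is O(¬attend_hearing → ¬waive_permit); contrapositively O(waive_permit → attend_hearing). Since O(waive_permit) holds, K gives O(attend_hearing).
Premise 8 is O(attend_hearing → stow_gear); since O(attend_hearing), deontic closure gives O(stow_gear).
The contrapositive of premise 10 (O(¬file_minutes → ¬stow_gear)) is O(stow_gear → file_minutes), and O(stow_gear) is already established, so O(file_minutes).
Premise 2 is O(¬validate_sample → ¬file_minutes); contrapositively O(file_minutes → validate_sample). Since O(file_minutes) holds, K gives O(validate_sample).
Premise 1 is O(validate_sample → take_oath); since O(validate_sample), deontic closure gives O(take_oath).
Yet premise 4 is F(take_oath), i.e. O(¬take_oath).
We now have both O(take_oath) and O(¬take_oath) — take_oath is simultaneously obligatory and forbidden, violating the D-axiom.

Inconsistent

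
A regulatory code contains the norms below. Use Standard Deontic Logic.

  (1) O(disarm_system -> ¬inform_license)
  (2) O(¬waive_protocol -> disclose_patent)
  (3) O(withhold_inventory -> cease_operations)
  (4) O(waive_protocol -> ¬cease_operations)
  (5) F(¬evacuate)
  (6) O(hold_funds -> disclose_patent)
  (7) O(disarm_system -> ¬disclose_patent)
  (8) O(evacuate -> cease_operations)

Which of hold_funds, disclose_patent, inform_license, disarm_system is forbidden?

disarm_system

Premise 5, F(¬evacuate), is equivalent to O(evacuate).
From O(evacuate) and premise 8, O(evacuate -> cease_operations), we obtain O(cease_operations).
The contrapositive of premise 4 (O(waive_protocol -> ¬cease_operations)) is O(cease_operations -> ¬waive_protocol), and O(cease_operations) is already established, so O(¬waive_protocol).
Premise 2 is O(¬waive_protocol -> disclose_patent); since O(¬waive_protocol), deontic closure gives O(disclose_patent).
Premise 7 is O(disarm_system -> ¬disclose_patent); contrapositively O(disclose_patent -> ¬disarm_system). Since O(disclose_patent) holds, K gives O(¬disarm_system).
So O(¬disarm_system) holds, i.e. disarm_system is forbidden. None of the other listed options is forbidden under the premises.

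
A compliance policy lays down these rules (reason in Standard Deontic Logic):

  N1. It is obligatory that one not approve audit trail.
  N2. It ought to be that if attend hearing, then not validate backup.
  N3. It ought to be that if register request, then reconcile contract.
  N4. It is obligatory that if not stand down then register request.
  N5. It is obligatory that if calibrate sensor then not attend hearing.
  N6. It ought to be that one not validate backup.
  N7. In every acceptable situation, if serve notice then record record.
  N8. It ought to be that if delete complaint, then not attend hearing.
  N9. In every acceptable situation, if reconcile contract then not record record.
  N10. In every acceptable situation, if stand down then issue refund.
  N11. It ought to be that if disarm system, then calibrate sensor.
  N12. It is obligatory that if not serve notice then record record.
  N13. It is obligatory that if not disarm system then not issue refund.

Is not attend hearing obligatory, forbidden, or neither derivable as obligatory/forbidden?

Premises 7 and 12 are O(serve_notice → record_record) and O(¬serve_notice → record_record); every ideal world satisfies serve_notice or ¬serve_notice, so in either case record_record holds — hence O(record_record).
Premise 9 is O(reconcile_contract → ¬record_record); contrapositively O(record_record → ¬reconcile_contract). Since O(record_record) holds, K gives O(¬reconcile_contract).
Premise 3 is O(register_request → reconcile_contract); contrapositively O(¬reconcile_contract → ¬register_request). Since O(¬reconcile_contract) holds, K gives O(¬register_request).
The contrapositive of premise 4 (O(¬stand_down → register_request)) is O(¬register_request → stand_down), and O(¬register_request) is already established, so O(stand_down).
Premise 10 is O(stand_down → issue_refund); since O(stand_down), deontic closure gives O(issue_refund).
Premise 13 is O(¬disarm_system → ¬issue_refund); contrapositively O(issue_refund → disarm_system). Since O(issue_refund) holds, K gives O(disarm_system).
Premise 11 is O(disarm_system → calibrate_sensor); since O(disarm_system), deontic closure gives O(calibrate_sensor).
Applying K to premise 5 (O(calibrate_sensor → ¬attend_hearing)) and O(calibrate_sensor) yields O(¬attend_hearing).
Premises 1, 2, 6, 8 do not contribute to this derivation.
Hence ¬attend_hearing is obligatory.

Obligatory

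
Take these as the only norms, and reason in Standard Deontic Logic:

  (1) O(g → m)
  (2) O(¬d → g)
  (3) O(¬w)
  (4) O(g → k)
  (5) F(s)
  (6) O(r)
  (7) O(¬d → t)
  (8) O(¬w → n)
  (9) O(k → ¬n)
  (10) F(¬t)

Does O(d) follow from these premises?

Yes

Premise 3 states O(¬w) outright.
Applying K to premise 8 (O(¬w → n)) and O(¬w) yields O(n).
Premise 9, O(k → ¬n), contraposes to O(n → ¬k); with O(n) we get O(¬k).
The contrapositive of premise 4 (O(g → k)) is O(¬k → ¬g), and O(¬k) is already established, so O(¬g).
Premise 2 is O(¬d → g); contrapositively O(¬g → d). Since O(¬g) holds, K gives O(d).
Premises 1, 5, 6, 7, 10 do not contribute to this derivation.
So O(d) follows.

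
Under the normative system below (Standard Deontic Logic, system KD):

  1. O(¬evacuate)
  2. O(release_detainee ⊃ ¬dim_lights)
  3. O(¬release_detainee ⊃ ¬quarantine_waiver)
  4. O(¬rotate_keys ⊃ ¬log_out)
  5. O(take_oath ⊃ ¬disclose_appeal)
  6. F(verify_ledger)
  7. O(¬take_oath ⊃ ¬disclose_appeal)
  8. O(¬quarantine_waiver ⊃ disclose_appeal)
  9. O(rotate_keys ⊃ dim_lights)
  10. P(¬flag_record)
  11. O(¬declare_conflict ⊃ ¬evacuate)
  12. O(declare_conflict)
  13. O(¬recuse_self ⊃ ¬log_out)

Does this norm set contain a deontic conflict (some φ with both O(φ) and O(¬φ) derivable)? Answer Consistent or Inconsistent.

Consistent

Premise 11 is O(¬declare_conflict ⊃ ¬evacuate); even if O(¬evacuate) held, inferring O(¬declare_conflict) would be affirming the consequent — invalid.
So O(¬declare_conflict) is not derivable, and the apparent clash with O(declare_conflict) does not arise.
A world satisfying every obligation exists (e.g. declare_conflict=true, dim_lights=false, disclose_appeal=false, evacuate=false, flag_record=false, log_out=false, quarantine_waiver=true, recuse_self=false, release_detainee=true, rotate_keys=false, take_oath=false, verify_ledger=false); no atom is both obligatory and forbidden, so the set is consistent.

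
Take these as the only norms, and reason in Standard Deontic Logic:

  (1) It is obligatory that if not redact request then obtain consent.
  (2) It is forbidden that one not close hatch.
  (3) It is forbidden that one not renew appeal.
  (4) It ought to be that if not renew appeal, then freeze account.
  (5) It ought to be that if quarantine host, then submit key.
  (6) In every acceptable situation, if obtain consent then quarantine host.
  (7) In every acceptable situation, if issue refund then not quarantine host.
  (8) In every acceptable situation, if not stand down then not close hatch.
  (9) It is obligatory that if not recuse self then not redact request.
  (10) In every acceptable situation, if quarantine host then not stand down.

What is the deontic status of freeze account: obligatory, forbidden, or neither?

Premise 4 is O(¬renew_appeal → freeze_account), but O(¬renew_appeal) is not derivable from the premises, so it does not yield O(freeze_account).
No premise or chain of K-axiom applications forces O(freeze_account), and none forces O(¬freeze_account). So freeze_account is neither obligatory nor forbidden under these norms.

Neither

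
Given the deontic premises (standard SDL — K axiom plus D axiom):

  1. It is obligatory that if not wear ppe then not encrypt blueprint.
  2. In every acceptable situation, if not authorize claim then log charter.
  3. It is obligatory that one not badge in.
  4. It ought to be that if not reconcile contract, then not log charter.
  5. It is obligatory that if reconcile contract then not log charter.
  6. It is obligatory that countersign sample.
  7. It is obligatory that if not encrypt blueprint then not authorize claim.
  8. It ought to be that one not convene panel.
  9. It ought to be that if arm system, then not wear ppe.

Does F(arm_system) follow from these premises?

Yes

By case analysis on ¬reconcile_contract: premise 4 gives O(¬reconcile_contract → ¬log_charter) and premise 5 gives O(reconcile_contract → ¬log_charter), so O(¬log_charter) either way.
Premise 2, O(¬authorize_claim → log_charter), contraposes to O(¬log_charter → authorize_claim); with O(¬log_charter) we get O(authorize_claim).
Premise 7 is O(¬encrypt_blueprint → ¬authorize_claim); contrapositively O(authorize_claim → encrypt_blueprint). Since O(authorize_claim) holds, K gives O(encrypt_blueprint).
Premise 1 is O(¬wear_ppe → ¬encrypt_blueprint); contrapositively O(encrypt_blueprint → wear_ppe). Since O(encrypt_blueprint) holds, K gives O(wear_ppe).
Premise 9, O(arm_system → ¬wear_ppe), contraposes to O(wear_ppe → ¬arm_system); with O(wear_ppe) we get O(¬arm_system).
Premises 3, 6, 8 do not contribute to this derivation.
So O(¬arm_system) holds, i.e. F(arm_system). The claim follows.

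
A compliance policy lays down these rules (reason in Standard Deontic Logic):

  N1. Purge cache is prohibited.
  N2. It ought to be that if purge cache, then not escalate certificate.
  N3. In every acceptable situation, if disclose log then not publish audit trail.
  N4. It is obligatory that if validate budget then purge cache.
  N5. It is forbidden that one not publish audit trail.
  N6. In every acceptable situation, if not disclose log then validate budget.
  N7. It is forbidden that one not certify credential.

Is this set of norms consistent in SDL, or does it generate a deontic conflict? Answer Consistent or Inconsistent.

Inconsistent

Premise 1 is F(purge_cache), i.e. O(¬purge_cache).
Premise 4 is O(validate_budget → purge_cache); contrapositively O(¬purge_cache → ¬validate_budget). Since O(¬purge_cache) holds, K gives O(¬validate_budget).
The contrapositive of premise 6 (O(¬disclose_log → validate_budget)) is O(¬validate_budget → disclose_log), and O(¬validate_budget) is already established, so O(disclose_log).
From O(disclose_log) and premise 3, O(disclose_log → ¬publish_audit_trail), we obtain O(¬publish_audit_trail).
However, F(¬publish_audit_trail) at premise 5 amounts to O(publish_audit_trail).
We now have both O(¬publish_audit_trail) and O(publish_audit_trail) — publish_audit_trail is simultaneously obligatory and forbidden, violating the D-axiom.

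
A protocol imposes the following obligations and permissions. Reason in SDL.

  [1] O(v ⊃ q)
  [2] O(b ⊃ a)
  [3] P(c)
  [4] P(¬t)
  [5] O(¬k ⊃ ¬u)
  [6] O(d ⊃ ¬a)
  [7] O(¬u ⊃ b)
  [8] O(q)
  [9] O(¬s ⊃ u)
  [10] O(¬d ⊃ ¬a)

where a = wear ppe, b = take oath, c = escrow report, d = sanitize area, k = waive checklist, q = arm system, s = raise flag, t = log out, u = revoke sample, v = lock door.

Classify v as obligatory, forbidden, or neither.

Premise 1 is O(v ⊃ q); even if O(q) held, inferring O(v) would be affirming the consequent — invalid.
No premise or chain of K-axiom applications forces O(v), and none forces O(¬v). So v is neither obligatory nor forbidden under these norms.

Neither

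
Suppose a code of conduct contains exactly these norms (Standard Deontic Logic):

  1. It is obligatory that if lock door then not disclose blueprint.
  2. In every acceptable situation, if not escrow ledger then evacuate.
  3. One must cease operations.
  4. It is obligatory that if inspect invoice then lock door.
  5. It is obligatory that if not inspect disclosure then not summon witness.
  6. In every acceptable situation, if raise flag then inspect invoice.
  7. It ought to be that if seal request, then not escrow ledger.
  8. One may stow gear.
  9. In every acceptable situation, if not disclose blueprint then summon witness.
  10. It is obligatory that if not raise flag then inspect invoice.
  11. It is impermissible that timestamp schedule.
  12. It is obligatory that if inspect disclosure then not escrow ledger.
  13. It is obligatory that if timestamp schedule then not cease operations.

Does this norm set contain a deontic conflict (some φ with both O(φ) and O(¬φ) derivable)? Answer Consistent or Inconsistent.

Premise 13 is O(timestamp_schedule → ¬cease_operations), but O(timestamp_schedule) is not derivable from the premises, so it does not yield O(¬cease_operations).
So O(¬cease_operations) is not derivable, and the apparent clash with O(cease_operations) does not arise.
A world satisfying every obligation exists (e.g. cease_operations=true, disclose_blueprint=false, escrow_ledger=false, evacuate=true, inspect_disclosure=true, inspect_invoice=true, lock_door=true, raise_flag=false, seal_request=false, stow_gear=false, summon_witness=true, timestamp_schedule=false); no atom is both obligatory and forbidden, so the set is consistent.

Consistent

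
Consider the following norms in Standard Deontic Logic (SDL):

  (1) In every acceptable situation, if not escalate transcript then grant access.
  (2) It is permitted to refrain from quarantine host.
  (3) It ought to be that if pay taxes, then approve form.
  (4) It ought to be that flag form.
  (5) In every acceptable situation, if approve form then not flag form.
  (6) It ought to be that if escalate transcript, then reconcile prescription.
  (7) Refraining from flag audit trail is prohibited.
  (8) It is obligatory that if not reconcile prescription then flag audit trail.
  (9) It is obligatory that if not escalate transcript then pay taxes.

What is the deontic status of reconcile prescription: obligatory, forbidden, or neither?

Obligatory

Premise 4 states O(flag_form) outright.
Premise 5 is O(approve_form → ¬flag_form); contrapositively O(flag_form → ¬approve_form). Since O(flag_form) holds, K gives O(¬approve_form).
The contrapositive of premise 3 (O(pay_taxes → approve_form)) is O(¬approve_form → ¬pay_taxes), and O(¬approve_form) is already established, so O(¬pay_taxes).
Premise 9 is O(¬escalate_transcript → pay_taxes); contrapositively O(¬pay_taxes → escalate_transcript). Since O(¬pay_taxes) holds, K gives O(escalate_transcript).
Premise 6 is O(escalate_transcript → reconcile_prescription); since O(escalate_transcript), deontic closure gives O(reconcile_prescription).
Premises 1, 2, 7, 8 do not contribute to this derivation.
Hence reconcile_prescription is obligatory.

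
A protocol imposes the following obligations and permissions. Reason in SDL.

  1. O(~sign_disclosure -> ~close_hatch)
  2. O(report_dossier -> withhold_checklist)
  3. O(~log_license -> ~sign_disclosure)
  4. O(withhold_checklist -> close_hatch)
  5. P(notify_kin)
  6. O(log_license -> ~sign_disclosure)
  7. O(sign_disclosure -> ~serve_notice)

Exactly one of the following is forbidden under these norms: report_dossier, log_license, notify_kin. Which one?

Premises 6 and 3 are O(log_license -> ~sign_disclosure) and O(~log_license -> ~sign_disclosure); every ideal world satisfies log_license or ~log_license, so in either case ~sign_disclosure holds — hence O(~sign_disclosure).
From O(~sign_disclosure) and premise 1, O(~sign_disclosure -> ~close_hatch), we obtain O(~close_hatch).
The contrapositive of premise 4 (O(withhold_checklist -> close_hatch)) is O(~close_hatch -> ~withhold_checklist), and O(~close_hatch) is already established, so O(~withhold_checklist).
The contrapositive of premise 2 (O(report_dossier -> withhold_checklist)) is O(~withhold_checklist -> ~report_dossier), and O(~withhold_checklist) is already established, so O(~report_dossier).
So O(~report_dossier) holds, i.e. report_dossier is forbidden. None of the other listed options is forbidden under the premises.

report_dossier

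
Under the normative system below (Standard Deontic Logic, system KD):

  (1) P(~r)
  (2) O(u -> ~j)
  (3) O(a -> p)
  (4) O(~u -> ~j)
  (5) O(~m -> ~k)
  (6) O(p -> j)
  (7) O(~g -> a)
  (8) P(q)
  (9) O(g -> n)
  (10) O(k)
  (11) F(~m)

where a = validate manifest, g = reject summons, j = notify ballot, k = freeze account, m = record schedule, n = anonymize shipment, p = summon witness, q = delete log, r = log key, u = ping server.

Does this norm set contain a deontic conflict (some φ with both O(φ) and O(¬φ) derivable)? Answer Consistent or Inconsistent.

Premise 5 is O(~m -> ~k), but O(~m) is not derivable from the premises, so it does not yield O(~k).
So O(~k) is not derivable, and the apparent clash with O(k) does not arise.
A world satisfying every obligation exists (e.g. a=false, g=true, j=false, k=true, m=true, n=true, p=false, q=false, r=false, u=false); no atom is both obligatory and forbidden, so the set is consistent.

Consistent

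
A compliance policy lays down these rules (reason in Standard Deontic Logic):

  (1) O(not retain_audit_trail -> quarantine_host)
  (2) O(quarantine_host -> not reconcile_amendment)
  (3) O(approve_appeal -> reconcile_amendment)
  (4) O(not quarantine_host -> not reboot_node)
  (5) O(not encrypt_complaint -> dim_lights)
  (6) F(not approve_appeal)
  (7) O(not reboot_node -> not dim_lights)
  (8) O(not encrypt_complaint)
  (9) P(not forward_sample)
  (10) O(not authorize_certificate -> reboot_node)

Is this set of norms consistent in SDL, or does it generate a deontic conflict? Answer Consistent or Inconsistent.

Premise 8 states O(not encrypt_complaint) outright.
With premise 5, O(not encrypt_complaint -> dim_lights), the K-axiom yields O(dim_lights).
The contrapositive of premise 7 (O(not reboot_node -> not dim_lights)) is O(dim_lights -> reboot_node), and O(dim_lights) is already established, so O(reboot_node).
Premise 4, O(not quarantine_host -> not reboot_node), contraposes to O(reboot_node -> quarantine_host); with O(reboot_node) we get O(quarantine_host).
From O(quarantine_host) and premise 2, O(quarantine_host -> not reconcile_amendment), we obtain O(not reconcile_amendment).
The contrapositive of premise 3 (O(approve_appeal -> reconcile_amendment)) is O(not reconcile_amendment -> not approve_appeal), and O(not reconcile_amendment) is already established, so O(not approve_appeal).
But premise 6, F(not approve_appeal), means O(approve_appeal).
We now have both O(not approve_appeal) and O(approve_appeal) — approve_appeal is simultaneously obligatory and forbidden, violating the D-axiom.

Inconsistent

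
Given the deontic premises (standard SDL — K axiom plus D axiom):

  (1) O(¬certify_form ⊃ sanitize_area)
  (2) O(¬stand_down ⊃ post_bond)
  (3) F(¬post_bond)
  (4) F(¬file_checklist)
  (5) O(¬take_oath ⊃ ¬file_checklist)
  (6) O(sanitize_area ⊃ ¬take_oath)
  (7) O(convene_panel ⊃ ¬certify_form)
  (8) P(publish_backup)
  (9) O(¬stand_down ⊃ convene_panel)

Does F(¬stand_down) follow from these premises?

Premise 4 is F(¬file_checklist), i.e. O(file_checklist).
Premise 5, O(¬take_oath ⊃ ¬file_checklist), contraposes to O(file_checklist ⊃ take_oath); with O(file_checklist) we get O(take_oath).
The contrapositive of premise 6 (O(sanitize_area ⊃ ¬take_oath)) is O(take_oath ⊃ ¬sanitize_area), and O(take_oath) is already established, so O(¬sanitize_area).
Premise 1 is O(¬certify_form ⊃ sanitize_area); contrapositively O(¬sanitize_area ⊃ certify_form). Since O(¬sanitize_area) holds, K gives O(certify_form).
Premise 7, O(convene_panel ⊃ ¬certify_form), contraposes to O(certify_form ⊃ ¬convene_panel); with O(certify_form) we get O(¬convene_panel).
Premise 9 is O(¬stand_down ⊃ convene_panel); contrapositively O(¬convene_panel ⊃ stand_down). Since O(¬convene_panel) holds, K gives O(stand_down).
Premises 2, 3, 8 do not contribute to this derivation.
So O(stand_down) holds, i.e. F(¬stand_down). The claim follows.

Yes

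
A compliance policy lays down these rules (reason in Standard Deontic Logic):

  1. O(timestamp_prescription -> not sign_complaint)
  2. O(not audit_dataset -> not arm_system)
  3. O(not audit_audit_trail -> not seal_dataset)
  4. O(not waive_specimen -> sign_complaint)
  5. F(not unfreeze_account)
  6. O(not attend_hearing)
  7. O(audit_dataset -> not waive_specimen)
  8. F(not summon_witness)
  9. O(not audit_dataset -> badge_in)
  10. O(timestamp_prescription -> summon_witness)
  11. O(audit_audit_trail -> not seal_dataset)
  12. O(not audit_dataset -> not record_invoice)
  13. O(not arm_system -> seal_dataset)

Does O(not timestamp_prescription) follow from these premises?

Premises 3 and 11 cover both cases: O(not audit_audit_trail -> not seal_dataset) and O(audit_audit_trail -> not seal_dataset). Since not audit_audit_trail ∨ audit_audit_trail is a tautology, O(not seal_dataset) follows.
Premise 13 is O(not arm_system -> seal_dataset); contrapositively O(not seal_dataset -> arm_system). Since O(not seal_dataset) holds, K gives O(arm_system).
Premise 2 is O(not audit_dataset -> not arm_system); contrapositively O(arm_system -> audit_dataset). Since O(arm_system) holds, K gives O(audit_dataset).
Applying K to premise 7 (O(audit_dataset -> not waive_specimen)) and O(audit_dataset) yields O(not waive_specimen).
Applying K to premise 4 (O(not waive_specimen -> sign_complaint)) and O(not waive_specimen) yields O(sign_complaint).
Premise 1 is O(timestamp_prescription -> not sign_complaint); contrapositively O(sign_complaint -> not timestamp_prescription). Since O(sign_complaint) holds, K gives O(not timestamp_prescription).
Premises 5, 6, 8, 9, 10, 12 do not contribute to this derivation.
So O(not timestamp_prescription) follows.

Yes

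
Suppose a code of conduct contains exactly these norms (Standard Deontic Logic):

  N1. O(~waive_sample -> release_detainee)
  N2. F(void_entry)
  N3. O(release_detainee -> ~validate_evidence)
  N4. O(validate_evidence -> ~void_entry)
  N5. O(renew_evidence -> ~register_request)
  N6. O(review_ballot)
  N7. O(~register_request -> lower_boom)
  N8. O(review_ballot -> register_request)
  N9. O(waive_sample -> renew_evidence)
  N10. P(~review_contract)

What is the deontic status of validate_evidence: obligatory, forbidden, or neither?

Premise 6 gives O(review_ballot).
Premise 8 is O(review_ballot -> register_request); since O(review_ballot), deontic closure gives O(register_request).
Premise 5, O(renew_evidence -> ~register_request), contraposes to O(register_request -> ~renew_evidence); with O(register_request) we get O(~renew_evidence).
Premise 9, O(waive_sample -> renew_evidence), contraposes to O(~renew_evidence -> ~waive_sample); with O(~renew_evidence) we get O(~waive_sample).
Applying K to premise 1 (O(~waive_sample -> release_detainee)) and O(~waive_sample) yields O(release_detainee).
Applying K to premise 3 (O(release_detainee -> ~validate_evidence)) and O(release_detainee) yields O(~validate_evidence).
Premises 2, 4, 7, 10 do not contribute to this derivation.
Thus O(~validate_evidence), which is F(validate_evidence): validate_evidence is forbidden.

Forbidden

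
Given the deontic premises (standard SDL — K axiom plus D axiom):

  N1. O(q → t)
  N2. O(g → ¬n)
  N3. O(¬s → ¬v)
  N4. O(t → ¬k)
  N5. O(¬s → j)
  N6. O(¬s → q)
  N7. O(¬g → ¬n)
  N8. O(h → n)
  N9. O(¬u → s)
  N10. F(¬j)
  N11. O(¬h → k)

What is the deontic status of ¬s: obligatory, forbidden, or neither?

By case analysis on g: premise 2 gives O(g → ¬n) and premise 7 gives O(¬g → ¬n), so O(¬n) either way.
The contrapositive of premise 8 (O(h → n)) is O(¬n → ¬h), and O(¬n) is already established, so O(¬h).
Applying K to premise 11 (O(¬h → k)) and O(¬h) yields O(k).
The contrapositive of premise 4 (O(t → ¬k)) is O(k → ¬t), and O(k) is already established, so O(¬t).
Premise 1 is O(q → t); contrapositively O(¬t → ¬q). Since O(¬t) holds, K gives O(¬q).
Premise 6, O(¬s → q), contraposes to O(¬q → s); with O(¬q) we get O(s).
Premises 3, 5, 9, 10 do not contribute to this derivation.
Thus O(s), which is F(¬s): ¬s is forbidden.

Forbidden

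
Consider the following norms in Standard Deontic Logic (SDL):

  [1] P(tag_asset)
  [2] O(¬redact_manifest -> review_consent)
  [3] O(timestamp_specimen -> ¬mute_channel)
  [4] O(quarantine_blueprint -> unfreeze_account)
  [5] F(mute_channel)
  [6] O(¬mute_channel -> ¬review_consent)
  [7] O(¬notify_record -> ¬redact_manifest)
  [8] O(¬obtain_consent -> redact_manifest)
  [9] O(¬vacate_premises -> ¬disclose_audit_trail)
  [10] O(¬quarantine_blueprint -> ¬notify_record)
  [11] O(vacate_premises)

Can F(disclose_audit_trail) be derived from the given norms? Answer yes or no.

Premise 9 is O(¬vacate_premises -> ¬disclose_audit_trail), but O(¬vacate_premises) is not derivable from the premises, so it does not yield O(¬disclose_audit_trail).
No other premise forces O(¬disclose_audit_trail). An ideal world satisfying every premise can still have disclose_audit_trail true, so F(disclose_audit_trail) is not derivable.

No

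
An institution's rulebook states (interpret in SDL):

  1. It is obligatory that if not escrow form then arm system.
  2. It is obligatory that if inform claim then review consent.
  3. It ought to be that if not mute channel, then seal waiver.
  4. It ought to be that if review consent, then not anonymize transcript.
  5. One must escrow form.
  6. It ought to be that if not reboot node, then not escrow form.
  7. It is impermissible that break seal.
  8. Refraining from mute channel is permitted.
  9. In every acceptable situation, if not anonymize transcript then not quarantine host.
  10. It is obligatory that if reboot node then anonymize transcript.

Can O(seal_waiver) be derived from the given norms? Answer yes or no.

Premise 3 is O(¬mute_channel → seal_waiver), but O(¬mute_channel) is not derivable from the premises (the permission P(¬mute_channel) asserts only ¬O(mute_channel), not O(¬mute_channel)), so it does not yield O(seal_waiver).
No other premise forces O(seal_waiver). An ideal world satisfying every premise can still have seal_waiver false, so O(seal_waiver) is not derivable.

No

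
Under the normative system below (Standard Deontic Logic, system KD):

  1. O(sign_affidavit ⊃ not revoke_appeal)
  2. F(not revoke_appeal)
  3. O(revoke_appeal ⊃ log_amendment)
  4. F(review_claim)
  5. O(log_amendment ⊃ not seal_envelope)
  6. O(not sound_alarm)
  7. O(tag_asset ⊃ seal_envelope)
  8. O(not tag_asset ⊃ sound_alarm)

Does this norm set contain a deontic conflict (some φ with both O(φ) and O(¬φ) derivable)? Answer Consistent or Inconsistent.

Inconsistent

Premise 6 states O(not sound_alarm) outright.
Premise 8 is O(not tag_asset ⊃ sound_alarm); contrapositively O(not sound_alarm ⊃ tag_asset). Since O(not sound_alarm) holds, K gives O(tag_asset).
From O(tag_asset) and premise 7, O(tag_asset ⊃ seal_envelope), we obtain O(seal_envelope).
Premise 5, O(log_amendment ⊃ not seal_envelope), contraposes to O(seal_envelope ⊃ not log_amendment); with O(seal_envelope) we get O(not log_amendment).
Premise 3 is O(revoke_appeal ⊃ log_amendment); contrapositively O(not log_amendment ⊃ not revoke_appeal). Since O(not log_amendment) holds, K gives O(not revoke_appeal).
Yet premise 2 is F(not revoke_appeal), i.e. O(revoke_appeal).
We now have both O(not revoke_appeal) and O(revoke_appeal) — revoke_appeal is simultaneously obligatory and forbidden, violating the D-axiom.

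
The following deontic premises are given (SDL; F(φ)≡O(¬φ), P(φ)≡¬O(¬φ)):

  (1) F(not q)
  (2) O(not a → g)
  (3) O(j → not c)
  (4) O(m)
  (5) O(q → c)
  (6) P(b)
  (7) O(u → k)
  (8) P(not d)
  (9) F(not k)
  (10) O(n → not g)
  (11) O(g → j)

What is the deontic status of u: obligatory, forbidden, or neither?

Neither

Premise 7 is O(u → k); even if O(k) held, inferring O(u) would be affirming the consequent — invalid.
No premise or chain of K-axiom applications forces O(u), and none forces O(not u). So u is neither obligatory nor forbidden under these norms.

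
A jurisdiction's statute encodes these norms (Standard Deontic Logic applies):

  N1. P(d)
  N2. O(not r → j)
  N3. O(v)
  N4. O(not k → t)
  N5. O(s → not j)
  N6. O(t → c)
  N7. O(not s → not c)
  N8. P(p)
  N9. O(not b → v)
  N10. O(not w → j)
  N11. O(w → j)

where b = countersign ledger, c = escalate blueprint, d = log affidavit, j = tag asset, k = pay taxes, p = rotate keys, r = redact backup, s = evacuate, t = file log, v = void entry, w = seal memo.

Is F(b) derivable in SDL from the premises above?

No

Premise 9 is O(not b → v); even if O(v) held, inferring O(not b) would be affirming the consequent — invalid.
No other premise forces O(not b). An ideal world satisfying every premise can still have b true, so F(b) is not derivable.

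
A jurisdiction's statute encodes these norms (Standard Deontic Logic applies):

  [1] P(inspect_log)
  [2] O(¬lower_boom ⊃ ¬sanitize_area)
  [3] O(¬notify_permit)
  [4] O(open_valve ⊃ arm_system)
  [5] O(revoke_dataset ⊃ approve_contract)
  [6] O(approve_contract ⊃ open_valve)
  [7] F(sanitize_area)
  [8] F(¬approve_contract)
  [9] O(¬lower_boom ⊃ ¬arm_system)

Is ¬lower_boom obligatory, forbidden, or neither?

Forbidden

Premise 8, F(¬approve_contract), is equivalent to O(approve_contract).
Applying K to premise 6 (O(approve_contract ⊃ open_valve)) and O(approve_contract) yields O(open_valve).
Premise 4 is O(open_valve ⊃ arm_system); since O(open_valve), deontic closure gives O(arm_system).
The contrapositive of premise 9 (O(¬lower_boom ⊃ ¬arm_system)) is O(arm_system ⊃ lower_boom), and O(arm_system) is already established, so O(lower_boom).
Premises 1, 2, 3, 5, 7 do not contribute to this derivation.
Thus O(lower_boom), which is F(¬lower_boom): ¬lower_boom is forbidden.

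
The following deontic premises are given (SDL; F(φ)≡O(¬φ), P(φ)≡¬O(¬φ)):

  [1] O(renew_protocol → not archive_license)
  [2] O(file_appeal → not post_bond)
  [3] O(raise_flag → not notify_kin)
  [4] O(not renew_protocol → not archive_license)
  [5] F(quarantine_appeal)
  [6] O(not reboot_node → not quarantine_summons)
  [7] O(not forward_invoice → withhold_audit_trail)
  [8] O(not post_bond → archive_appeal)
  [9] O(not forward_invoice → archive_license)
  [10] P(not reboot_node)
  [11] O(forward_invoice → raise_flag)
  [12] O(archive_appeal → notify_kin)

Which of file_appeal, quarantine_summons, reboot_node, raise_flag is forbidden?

file_appeal

By case analysis on renew_protocol: premise 1 gives O(renew_protocol → not archive_license) and premise 4 gives O(not renew_protocol → not archive_license), so O(not archive_license) either way.
Premise 9 is O(not forward_invoice → archive_license); contrapositively O(not archive_license → forward_invoice). Since O(not archive_license) holds, K gives O(forward_invoice).
With premise 11, O(forward_invoice → raise_flag), the K-axiom yields O(raise_flag).
From O(raise_flag) and premise 3, O(raise_flag → not notify_kin), we obtain O(not notify_kin).
Premise 12, O(archive_appeal → notify_kin), contraposes to O(not notify_kin → not archive_appeal); with O(not notify_kin) we get O(not archive_appeal).
The contrapositive of premise 8 (O(not post_bond → archive_appeal)) is O(not archive_appeal → post_bond), and O(not archive_appeal) is already established, so O(post_bond).
Premise 2, O(file_appeal → not post_bond), contraposes to O(post_bond → not file_appeal); with O(post_bond) we get O(not file_appeal).
So O(not file_appeal) holds, i.e. file_appeal is forbidden. None of the other listed options is forbidden under the premises.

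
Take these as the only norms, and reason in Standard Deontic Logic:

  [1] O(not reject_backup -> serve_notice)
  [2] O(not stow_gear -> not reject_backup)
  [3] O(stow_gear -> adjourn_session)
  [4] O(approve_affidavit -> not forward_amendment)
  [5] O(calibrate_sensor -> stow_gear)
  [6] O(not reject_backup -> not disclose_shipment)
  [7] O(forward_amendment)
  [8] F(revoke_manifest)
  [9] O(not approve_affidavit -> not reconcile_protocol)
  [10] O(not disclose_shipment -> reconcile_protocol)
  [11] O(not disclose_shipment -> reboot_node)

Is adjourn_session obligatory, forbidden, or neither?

Obligatory

Premise 7 states O(forward_amendment) outright.
Premise 4, O(approve_affidavit -> not forward_amendment), contraposes to O(forward_amendment -> not approve_affidavit); with O(forward_amendment) we get O(not approve_affidavit).
From O(not approve_affidavit) and premise 9, O(not approve_affidavit -> not reconcile_protocol), we obtain O(not reconcile_protocol).
The contrapositive of premise 10 (O(not disclose_shipment -> reconcile_protocol)) is O(not reconcile_protocol -> disclose_shipment), and O(not reconcile_protocol) is already established, so O(disclose_shipment).
The contrapositive of premise 6 (O(not reject_backup -> not disclose_shipment)) is O(disclose_shipment -> reject_backup), and O(disclose_shipment) is already established, so O(reject_backup).
The contrapositive of premise 2 (O(not stow_gear -> not reject_backup)) is O(reject_backup -> stow_gear), and O(reject_backup) is already established, so O(stow_gear).
With premise 3, O(stow_gear -> adjourn_session), the K-axiom yields O(adjourn_session).
Premises 1, 5, 8, 11 do not contribute to this derivation.
Hence adjourn_session is obligatory.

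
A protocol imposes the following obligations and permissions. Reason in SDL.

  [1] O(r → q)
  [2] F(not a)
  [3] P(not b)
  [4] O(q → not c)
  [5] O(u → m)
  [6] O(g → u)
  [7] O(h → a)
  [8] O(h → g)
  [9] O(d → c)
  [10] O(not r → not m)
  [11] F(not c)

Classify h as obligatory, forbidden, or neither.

F(not c) at premise 11 means O(c).
The contrapositive of premise 4 (O(q → not c)) is O(c → not q), and O(c) is already established, so O(not q).
Premise 1, O(r → q), contraposes to O(not q → not r); with O(not q) we get O(not r).
Premise 10 is O(not r → not m); since O(not r), deontic closure gives O(not m).
Premise 5, O(u → m), contraposes to O(not m → not u); with O(not m) we get O(not u).
Premise 6 is O(g → u); contrapositively O(not u → not g). Since O(not u) holds, K gives O(not g).
The contrapositive of premise 8 (O(h → g)) is O(not g → not h), and O(not g) is already established, so O(not h).
Premises 2, 3, 7, 9 do not contribute to this derivation.
Thus O(not h), which is F(h): h is forbidden.

Forbidden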